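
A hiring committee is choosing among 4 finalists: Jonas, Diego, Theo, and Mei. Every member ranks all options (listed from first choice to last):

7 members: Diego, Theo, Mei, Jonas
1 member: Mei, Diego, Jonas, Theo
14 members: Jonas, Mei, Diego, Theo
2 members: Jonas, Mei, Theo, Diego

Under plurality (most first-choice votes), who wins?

Jonas

First-place votes: Jonas 16, Diego 7, Theo 0, Mei 1.
Jonas has the most first-place votes.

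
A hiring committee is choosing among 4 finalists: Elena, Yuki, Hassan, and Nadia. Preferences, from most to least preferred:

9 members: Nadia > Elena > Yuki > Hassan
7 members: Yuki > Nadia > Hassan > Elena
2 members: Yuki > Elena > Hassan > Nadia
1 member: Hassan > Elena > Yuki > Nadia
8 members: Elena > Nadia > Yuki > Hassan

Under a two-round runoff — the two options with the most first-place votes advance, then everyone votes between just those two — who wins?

Round 1 first-place votes: Elena 8, Yuki 9, Hassan 1, Nadia 9.
Yuki and Nadia advance.
Runoff: Yuki is preferred to Nadia by 10 voters; Nadia by 17.
Nadia wins the runoff.

Nadia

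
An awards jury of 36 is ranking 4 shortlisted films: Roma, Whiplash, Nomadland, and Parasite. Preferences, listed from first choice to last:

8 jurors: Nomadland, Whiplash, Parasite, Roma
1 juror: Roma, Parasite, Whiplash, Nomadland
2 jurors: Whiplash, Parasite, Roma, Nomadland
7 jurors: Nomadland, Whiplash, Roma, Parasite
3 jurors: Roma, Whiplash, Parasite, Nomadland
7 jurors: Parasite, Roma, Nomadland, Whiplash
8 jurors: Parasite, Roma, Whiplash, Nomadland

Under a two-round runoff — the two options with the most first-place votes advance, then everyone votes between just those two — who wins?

Parasite

Round 1 first-place votes: Roma 4, Whiplash 2, Nomadland 15, Parasite 15.
Nomadland and Parasite advance.
Runoff: Nomadland is preferred to Parasite by 15 voters; Parasite by 21.
Parasite wins the runoff.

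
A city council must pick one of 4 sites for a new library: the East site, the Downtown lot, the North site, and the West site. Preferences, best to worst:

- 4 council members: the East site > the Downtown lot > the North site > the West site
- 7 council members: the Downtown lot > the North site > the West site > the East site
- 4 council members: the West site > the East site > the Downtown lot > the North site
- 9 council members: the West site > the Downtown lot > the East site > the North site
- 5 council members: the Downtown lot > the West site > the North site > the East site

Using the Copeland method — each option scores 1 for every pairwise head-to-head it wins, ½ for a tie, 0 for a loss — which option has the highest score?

the East site: beats the North site; loses to the Downtown lot and the West site → score 1.
the Downtown lot: beats the East site, the North site, and the West site → score 3.
the North site: loses to the East site, the Downtown lot, and the West site → score 0.
the West site: beats the East site and the North site; loses to the Downtown lot → score 2.
the Downtown lot has the best pairwise record.

the Downtown lot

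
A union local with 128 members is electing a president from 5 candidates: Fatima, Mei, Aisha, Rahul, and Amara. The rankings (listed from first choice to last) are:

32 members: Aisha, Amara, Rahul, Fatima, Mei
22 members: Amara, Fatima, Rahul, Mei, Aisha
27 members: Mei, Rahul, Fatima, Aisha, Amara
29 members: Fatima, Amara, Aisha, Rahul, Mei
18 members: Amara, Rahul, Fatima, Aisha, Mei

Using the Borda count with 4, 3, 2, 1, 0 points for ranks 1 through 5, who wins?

Amara

Fatima: 32·1 + 22·3 + 27·2 + 29·4 + 18·2 = 304
Mei: 32·0 + 22·1 + 27·4 + 29·0 + 18·0 = 130
Aisha: 32·4 + 22·0 + 27·1 + 29·2 + 18·1 = 231
Rahul: 32·2 + 22·2 + 27·3 + 29·1 + 18·3 = 272
Amara: 32·3 + 22·4 + 27·0 + 29·3 + 18·4 = 343
Amara has the highest Borda score (343).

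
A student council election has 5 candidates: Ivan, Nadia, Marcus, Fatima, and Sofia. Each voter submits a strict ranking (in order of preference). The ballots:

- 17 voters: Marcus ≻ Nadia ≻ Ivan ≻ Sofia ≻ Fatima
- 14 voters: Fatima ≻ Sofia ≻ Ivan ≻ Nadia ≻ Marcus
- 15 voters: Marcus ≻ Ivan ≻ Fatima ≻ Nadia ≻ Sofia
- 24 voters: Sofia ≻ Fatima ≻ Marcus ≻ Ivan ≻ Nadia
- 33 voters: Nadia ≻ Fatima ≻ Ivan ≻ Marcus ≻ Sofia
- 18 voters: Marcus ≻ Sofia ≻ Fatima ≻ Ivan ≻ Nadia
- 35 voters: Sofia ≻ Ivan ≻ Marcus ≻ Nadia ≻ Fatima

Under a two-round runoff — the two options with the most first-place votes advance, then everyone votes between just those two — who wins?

Marcus

Round 1 first-place votes: Ivan 0, Nadia 33, Marcus 50, Fatima 14, Sofia 59.
Sofia and Marcus advance.
Runoff: Sofia is preferred to Marcus by 73 voters; Marcus by 83.
Marcus wins the runoff.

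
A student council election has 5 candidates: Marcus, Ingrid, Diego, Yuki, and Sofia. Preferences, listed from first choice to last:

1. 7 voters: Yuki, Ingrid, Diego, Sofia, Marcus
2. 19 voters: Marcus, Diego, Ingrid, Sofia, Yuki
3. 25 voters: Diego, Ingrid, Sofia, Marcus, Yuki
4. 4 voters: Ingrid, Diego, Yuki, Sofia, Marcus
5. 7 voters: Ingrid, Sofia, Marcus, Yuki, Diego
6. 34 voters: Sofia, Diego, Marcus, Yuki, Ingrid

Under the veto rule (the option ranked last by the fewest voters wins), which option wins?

Last-place votes: Marcus 11, Ingrid 34, Diego 7, Yuki 44, Sofia 0.
Sofia is ranked last by the fewest voters, so Sofia wins.

Sofia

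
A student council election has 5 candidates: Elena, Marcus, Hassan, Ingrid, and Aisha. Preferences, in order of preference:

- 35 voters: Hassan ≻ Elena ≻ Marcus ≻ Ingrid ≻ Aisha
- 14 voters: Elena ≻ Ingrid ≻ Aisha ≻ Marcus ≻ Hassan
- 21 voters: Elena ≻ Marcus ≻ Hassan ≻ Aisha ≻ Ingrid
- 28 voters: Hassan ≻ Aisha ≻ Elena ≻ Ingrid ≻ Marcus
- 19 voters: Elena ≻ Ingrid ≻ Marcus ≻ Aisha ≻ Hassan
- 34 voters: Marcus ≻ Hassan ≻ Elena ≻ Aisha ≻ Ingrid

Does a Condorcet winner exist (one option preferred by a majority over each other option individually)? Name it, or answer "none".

none

Checking pairwise contests:
Hassan beats Elena 97–54.
Elena beats Marcus 117–34.
Marcus beats Hassan 88–63.
Elena beats Ingrid 151–0.
Elena beats Aisha 123–28.
Every option loses at least one head-to-head, so there is no Condorcet winner.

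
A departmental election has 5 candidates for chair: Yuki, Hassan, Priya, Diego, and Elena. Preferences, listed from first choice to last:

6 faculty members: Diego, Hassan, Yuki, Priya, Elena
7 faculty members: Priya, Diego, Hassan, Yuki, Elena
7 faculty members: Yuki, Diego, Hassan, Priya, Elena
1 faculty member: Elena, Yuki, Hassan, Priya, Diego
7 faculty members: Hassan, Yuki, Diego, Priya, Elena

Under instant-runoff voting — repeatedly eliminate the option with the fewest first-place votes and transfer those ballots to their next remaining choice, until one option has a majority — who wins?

Hassan

Round 1: Yuki 7, Hassan 7, Priya 7, Diego 6, Elena 1. Eliminate Elena.
Round 2: Yuki 8, Hassan 7, Priya 7, Diego 6. Eliminate Diego.
Round 3: Yuki 8, Hassan 13, Priya 7. Eliminate Priya.
Round 4: Yuki 8, Hassan 20. Hassan has a majority.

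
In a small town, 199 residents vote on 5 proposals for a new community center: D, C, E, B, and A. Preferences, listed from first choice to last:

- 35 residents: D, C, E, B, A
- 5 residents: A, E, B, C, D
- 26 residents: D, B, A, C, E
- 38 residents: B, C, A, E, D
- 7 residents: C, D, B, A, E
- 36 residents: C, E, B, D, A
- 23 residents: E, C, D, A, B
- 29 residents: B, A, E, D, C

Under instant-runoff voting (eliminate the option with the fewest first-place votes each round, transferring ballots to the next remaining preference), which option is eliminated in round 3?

D

Round 1: D 61, C 43, E 23, B 67, A 5. Eliminate A.
Round 2: D 61, C 43, E 28, B 67. Eliminate E.
Round 3: D 61, C 66, B 72. Eliminate D.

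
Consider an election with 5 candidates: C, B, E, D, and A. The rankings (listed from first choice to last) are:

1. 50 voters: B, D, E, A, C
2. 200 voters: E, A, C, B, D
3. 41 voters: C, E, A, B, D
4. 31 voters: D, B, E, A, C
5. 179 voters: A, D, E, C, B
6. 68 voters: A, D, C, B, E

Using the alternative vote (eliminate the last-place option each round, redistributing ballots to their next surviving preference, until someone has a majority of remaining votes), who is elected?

E

Round 1: C 41, B 50, E 200, D 31, A 247. Eliminate D.
Round 2: C 41, B 81, E 200, A 247. Eliminate C.
Round 3: B 81, E 241, A 247. Eliminate B.
Round 4: E 322, A 247. E has a majority.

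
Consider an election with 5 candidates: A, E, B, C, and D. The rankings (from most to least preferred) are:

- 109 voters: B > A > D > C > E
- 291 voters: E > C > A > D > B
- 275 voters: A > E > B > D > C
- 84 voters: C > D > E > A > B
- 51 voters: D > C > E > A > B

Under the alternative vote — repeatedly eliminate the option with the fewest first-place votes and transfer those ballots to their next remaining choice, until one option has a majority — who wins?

E

Round 1: A 275, E 291, B 109, C 84, D 51. Eliminate D.
Round 2: A 275, E 291, B 109, C 135. Eliminate B.
Round 3: A 384, E 291, C 135. Eliminate C.
Round 4: A 384, E 426. E has a majority.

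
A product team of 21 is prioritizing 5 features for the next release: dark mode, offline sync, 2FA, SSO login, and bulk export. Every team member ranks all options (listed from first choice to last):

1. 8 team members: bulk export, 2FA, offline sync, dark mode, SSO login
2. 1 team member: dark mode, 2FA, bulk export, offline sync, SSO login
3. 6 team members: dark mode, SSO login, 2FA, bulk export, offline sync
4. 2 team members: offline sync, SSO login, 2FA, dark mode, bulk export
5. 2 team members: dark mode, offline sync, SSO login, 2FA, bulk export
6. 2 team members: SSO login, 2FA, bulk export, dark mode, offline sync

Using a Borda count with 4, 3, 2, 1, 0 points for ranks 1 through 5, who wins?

dark mode: 8·1 + 1·4 + 6·4 + 2·1 + 2·4 + 2·1 = 48
offline sync: 8·2 + 1·1 + 6·0 + 2·4 + 2·3 + 2·0 = 31
2FA: 8·3 + 1·3 + 6·2 + 2·2 + 2·1 + 2·3 = 51
SSO login: 8·0 + 1·0 + 6·3 + 2·3 + 2·2 + 2·4 = 36
bulk export: 8·4 + 1·2 + 6·1 + 2·0 + 2·0 + 2·2 = 44
2FA has the highest Borda score (51).

2FA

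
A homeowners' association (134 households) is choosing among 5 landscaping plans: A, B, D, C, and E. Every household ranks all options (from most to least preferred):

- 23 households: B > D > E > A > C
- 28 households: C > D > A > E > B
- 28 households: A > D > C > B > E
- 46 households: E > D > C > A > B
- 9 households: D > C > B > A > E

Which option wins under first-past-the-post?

E

First-place votes: A 28, B 23, D 9, C 28, E 46.
E has the most first-place votes.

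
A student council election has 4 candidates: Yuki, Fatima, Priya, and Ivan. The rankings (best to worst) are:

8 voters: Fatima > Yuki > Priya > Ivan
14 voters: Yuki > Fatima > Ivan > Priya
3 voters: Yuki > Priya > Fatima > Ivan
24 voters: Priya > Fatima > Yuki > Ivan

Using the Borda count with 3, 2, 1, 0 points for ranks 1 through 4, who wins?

Fatima

Yuki: 8·2 + 14·3 + 3·3 + 24·1 = 91
Fatima: 8·3 + 14·2 + 3·1 + 24·2 = 103
Priya: 8·1 + 14·0 + 3·2 + 24·3 = 86
Ivan: 8·0 + 14·1 + 3·0 + 24·0 = 14
Fatima has the highest Borda score (103).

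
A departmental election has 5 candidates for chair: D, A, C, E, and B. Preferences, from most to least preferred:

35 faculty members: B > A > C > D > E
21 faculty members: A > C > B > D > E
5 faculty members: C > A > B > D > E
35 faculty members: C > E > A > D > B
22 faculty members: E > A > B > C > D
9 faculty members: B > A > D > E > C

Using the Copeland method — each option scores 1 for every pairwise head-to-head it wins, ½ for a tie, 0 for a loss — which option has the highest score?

D: beats E; loses to A, C, and B → score 1.
A: beats D, C, E, and B → score 4.
C: beats D and E; loses to A and B → score 2.
E: loses to D, A, C, and B → score 0.
B: beats D, C, and E; loses to A → score 3.
A has the best pairwise record.

A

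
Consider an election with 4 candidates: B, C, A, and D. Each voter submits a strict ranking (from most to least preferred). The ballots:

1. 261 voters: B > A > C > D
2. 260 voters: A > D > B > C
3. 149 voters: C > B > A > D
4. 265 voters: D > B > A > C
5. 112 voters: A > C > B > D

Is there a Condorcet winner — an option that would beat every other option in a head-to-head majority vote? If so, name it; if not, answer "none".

Checking pairwise contests:
D beats B 525–522.
B beats C 786–261.
B beats A 675–372.
A beats D 782–265.
Every option loses at least one head-to-head, so there is no Condorcet winner.

none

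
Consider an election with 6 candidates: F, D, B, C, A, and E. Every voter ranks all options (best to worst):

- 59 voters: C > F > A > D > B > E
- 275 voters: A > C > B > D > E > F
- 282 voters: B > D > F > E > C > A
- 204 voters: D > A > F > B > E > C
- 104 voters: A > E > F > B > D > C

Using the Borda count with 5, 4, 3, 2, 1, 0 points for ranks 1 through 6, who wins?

D

F: 59·4 + 275·0 + 282·3 + 204·3 + 104·3 = 2006
D: 59·2 + 275·2 + 282·4 + 204·5 + 104·1 = 2920
B: 59·1 + 275·3 + 282·5 + 204·2 + 104·2 = 2910
C: 59·5 + 275·4 + 282·1 + 204·0 + 104·0 = 1677
A: 59·3 + 275·5 + 282·0 + 204·4 + 104·5 = 2888
E: 59·0 + 275·1 + 282·2 + 204·1 + 104·4 = 1459
D has the highest Borda score (2920).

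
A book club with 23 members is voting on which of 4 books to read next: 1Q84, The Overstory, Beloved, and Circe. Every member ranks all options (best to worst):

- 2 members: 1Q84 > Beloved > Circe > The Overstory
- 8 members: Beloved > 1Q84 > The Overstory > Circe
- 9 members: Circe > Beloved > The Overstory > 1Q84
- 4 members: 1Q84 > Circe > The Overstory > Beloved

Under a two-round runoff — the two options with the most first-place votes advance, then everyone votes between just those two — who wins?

Round 1 first-place votes: 1Q84 6, The Overstory 0, Beloved 8, Circe 9.
Circe and Beloved advance.
Runoff: Circe is preferred to Beloved by 13 voters; Beloved by 10.
Circe wins the runoff.

Circe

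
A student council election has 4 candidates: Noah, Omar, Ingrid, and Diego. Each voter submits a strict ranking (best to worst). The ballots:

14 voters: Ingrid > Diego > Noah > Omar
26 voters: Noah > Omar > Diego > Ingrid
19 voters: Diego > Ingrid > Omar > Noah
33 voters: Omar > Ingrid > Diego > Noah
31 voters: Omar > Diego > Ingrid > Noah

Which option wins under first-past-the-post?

Omar

First-place votes: Noah 26, Omar 64, Ingrid 14, Diego 19.
Omar has the most first-place votes.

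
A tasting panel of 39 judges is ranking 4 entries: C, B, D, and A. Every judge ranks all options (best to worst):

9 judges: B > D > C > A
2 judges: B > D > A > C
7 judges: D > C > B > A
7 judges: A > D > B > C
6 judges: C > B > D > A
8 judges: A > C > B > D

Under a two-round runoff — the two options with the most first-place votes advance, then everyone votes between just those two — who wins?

B

Round 1 first-place votes: C 6, B 11, D 7, A 15.
A and B advance.
Runoff: A is preferred to B by 15 voters; B by 24.
B wins the runoff.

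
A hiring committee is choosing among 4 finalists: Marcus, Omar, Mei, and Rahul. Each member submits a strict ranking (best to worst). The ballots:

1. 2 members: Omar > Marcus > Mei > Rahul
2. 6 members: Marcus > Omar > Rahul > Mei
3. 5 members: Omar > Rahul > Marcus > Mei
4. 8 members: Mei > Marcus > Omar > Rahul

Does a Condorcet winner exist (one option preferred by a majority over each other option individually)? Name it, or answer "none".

Marcus vs Omar: 14–7 for Marcus.
Marcus vs Mei: 13–8 for Marcus.
Marcus vs Rahul: 16–5 for Marcus.
Marcus beats every other option head-to-head.

Marcus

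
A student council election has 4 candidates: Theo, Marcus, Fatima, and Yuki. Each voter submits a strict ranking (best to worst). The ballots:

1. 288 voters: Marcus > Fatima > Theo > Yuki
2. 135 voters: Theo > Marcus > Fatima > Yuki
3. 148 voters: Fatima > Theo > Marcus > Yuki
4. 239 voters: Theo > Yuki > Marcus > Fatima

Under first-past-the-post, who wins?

Theo

First-place votes: Theo 374, Marcus 288, Fatima 148, Yuki 0.
Theo has the most first-place votes.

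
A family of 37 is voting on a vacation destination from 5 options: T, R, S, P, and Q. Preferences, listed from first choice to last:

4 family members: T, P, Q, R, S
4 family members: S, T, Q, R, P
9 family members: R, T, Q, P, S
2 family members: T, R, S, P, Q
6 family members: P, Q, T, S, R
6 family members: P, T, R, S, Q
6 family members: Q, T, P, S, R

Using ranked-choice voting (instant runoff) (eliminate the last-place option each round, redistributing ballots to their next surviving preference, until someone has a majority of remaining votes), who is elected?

T

Round 1: T 6, R 9, S 4, P 12, Q 6. Eliminate S.
Round 2: T 10, R 9, P 12, Q 6. Eliminate Q.
Round 3: T 16, R 9, P 12. Eliminate R.
Round 4: T 25, P 12. T has a majority.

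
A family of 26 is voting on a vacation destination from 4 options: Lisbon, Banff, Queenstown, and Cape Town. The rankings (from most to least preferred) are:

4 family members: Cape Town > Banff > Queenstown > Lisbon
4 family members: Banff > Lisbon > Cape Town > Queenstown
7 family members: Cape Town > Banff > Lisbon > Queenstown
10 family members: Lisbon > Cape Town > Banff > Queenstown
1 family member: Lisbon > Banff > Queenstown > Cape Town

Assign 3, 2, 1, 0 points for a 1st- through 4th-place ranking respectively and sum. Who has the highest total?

Cape Town

Lisbon: 4·0 + 4·2 + 7·1 + 10·3 + 1·3 = 48
Banff: 4·2 + 4·3 + 7·2 + 10·1 + 1·2 = 46
Queenstown: 4·1 + 4·0 + 7·0 + 10·0 + 1·1 = 5
Cape Town: 4·3 + 4·1 + 7·3 + 10·2 + 1·0 = 57
Cape Town has the highest Borda score (57).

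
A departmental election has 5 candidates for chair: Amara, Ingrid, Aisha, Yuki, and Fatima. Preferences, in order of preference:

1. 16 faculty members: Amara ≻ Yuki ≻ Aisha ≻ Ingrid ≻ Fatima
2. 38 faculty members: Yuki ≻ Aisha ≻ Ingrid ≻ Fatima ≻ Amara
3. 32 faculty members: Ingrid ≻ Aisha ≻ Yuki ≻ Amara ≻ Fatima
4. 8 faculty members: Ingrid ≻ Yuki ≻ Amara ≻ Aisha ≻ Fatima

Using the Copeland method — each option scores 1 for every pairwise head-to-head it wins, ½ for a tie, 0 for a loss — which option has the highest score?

Amara: beats Fatima; loses to Ingrid, Aisha, and Yuki → score 1.
Ingrid: beats Amara and Fatima; loses to Aisha and Yuki → score 2.
Aisha: beats Amara, Ingrid, and Fatima; loses to Yuki → score 3.
Yuki: beats Amara, Ingrid, Aisha, and Fatima → score 4.
Fatima: loses to Amara, Ingrid, Aisha, and Yuki → score 0.
Yuki has the best pairwise record.

Yuki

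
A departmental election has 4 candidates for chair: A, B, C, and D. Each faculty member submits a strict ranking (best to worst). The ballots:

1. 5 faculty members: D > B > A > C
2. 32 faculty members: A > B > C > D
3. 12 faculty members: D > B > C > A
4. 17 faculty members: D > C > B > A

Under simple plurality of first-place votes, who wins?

D

First-place votes: A 32, B 0, C 0, D 34.
D has the most first-place votes.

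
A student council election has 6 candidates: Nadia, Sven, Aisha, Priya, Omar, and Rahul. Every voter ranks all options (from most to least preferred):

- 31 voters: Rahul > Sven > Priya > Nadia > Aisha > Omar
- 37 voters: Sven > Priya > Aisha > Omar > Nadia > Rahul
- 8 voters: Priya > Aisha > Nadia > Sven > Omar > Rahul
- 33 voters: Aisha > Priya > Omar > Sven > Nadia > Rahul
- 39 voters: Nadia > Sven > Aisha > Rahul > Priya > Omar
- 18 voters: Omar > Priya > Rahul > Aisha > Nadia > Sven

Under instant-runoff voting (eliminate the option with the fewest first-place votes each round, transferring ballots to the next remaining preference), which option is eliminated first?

Priya

Round 1: Nadia 39, Sven 37, Aisha 33, Priya 8, Omar 18, Rahul 31. Eliminate Priya.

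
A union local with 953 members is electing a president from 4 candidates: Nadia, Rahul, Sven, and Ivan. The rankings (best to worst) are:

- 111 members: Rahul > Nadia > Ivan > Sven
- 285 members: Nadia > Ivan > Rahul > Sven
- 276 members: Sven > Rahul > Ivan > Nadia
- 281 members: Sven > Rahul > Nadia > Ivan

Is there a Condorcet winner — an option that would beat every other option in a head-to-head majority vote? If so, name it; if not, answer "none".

Sven vs Nadia: 557–396 for Sven.
Sven vs Rahul: 557–396 for Sven.
Sven vs Ivan: 557–396 for Sven.
Sven beats every other option head-to-head.

Sven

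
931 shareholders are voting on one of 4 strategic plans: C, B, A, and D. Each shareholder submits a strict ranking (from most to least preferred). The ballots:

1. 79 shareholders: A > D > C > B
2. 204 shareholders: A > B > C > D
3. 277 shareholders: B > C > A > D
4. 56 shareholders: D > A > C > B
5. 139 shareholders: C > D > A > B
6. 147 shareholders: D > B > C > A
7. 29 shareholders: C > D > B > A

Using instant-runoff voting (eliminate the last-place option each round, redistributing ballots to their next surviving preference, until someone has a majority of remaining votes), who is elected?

Round 1: C 168, B 277, A 283, D 203. Eliminate C.
Round 2: B 277, A 283, D 371. Eliminate B.
Round 3: A 560, D 371. A has a majority.

A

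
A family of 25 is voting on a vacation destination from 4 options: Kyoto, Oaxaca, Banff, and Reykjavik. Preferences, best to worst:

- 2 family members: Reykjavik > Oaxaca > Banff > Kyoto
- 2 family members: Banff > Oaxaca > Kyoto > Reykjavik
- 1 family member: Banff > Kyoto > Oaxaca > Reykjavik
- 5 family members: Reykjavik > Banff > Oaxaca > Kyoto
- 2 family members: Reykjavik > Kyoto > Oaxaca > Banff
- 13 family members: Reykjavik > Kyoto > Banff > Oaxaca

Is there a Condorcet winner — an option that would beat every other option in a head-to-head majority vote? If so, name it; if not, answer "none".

Reykjavik vs Kyoto: 22–3 for Reykjavik.
Reykjavik vs Oaxaca: 22–3 for Reykjavik.
Reykjavik vs Banff: 22–3 for Reykjavik.
Reykjavik beats every other option head-to-head.

Reykjavik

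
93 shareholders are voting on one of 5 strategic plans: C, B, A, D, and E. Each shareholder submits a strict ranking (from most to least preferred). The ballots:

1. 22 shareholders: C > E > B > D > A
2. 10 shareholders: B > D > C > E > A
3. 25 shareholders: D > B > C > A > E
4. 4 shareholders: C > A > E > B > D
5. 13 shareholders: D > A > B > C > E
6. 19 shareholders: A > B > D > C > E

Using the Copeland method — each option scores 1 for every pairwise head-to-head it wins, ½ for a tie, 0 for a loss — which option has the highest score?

B

C: beats A and E; loses to B and D → score 2.
B: beats C, A, D, and E → score 4.
A: beats E; loses to C, B, and D → score 1.
D: beats C, A, and E; loses to B → score 3.
E: loses to C, B, A, and D → score 0.
B has the best pairwise record.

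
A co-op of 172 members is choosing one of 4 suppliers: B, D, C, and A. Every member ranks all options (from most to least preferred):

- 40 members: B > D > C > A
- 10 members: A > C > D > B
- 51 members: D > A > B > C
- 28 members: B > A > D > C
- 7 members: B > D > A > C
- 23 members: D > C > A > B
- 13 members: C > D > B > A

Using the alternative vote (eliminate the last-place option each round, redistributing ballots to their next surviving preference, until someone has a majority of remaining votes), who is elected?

Round 1: B 75, D 74, C 13, A 10. Eliminate A.
Round 2: B 75, D 74, C 23. Eliminate C.
Round 3: B 75, D 97. D has a majority.

D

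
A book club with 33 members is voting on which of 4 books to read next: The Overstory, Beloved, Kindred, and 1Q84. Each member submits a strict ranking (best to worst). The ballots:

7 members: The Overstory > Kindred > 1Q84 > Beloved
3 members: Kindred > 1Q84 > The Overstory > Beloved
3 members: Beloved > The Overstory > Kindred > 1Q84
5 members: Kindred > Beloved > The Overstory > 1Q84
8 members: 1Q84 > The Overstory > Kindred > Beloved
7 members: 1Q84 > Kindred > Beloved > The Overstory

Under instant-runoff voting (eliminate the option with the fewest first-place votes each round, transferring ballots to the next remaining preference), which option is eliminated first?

Round 1: The Overstory 7, Beloved 3, Kindred 8, 1Q84 15. Eliminate Beloved.

Beloved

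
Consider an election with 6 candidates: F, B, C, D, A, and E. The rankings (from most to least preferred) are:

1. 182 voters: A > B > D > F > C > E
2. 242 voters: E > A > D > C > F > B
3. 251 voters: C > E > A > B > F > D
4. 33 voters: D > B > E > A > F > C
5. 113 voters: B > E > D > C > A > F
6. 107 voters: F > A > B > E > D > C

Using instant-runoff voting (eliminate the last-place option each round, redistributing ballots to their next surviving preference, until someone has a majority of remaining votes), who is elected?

E

Round 1: F 107, B 113, C 251, D 33, A 182, E 242. Eliminate D.
Round 2: F 107, B 146, C 251, A 182, E 242. Eliminate F.
Round 3: B 146, C 251, A 289, E 242. Eliminate B.
Round 4: C 251, A 289, E 388. Eliminate C.
Round 5: A 289, E 639. E has a majority.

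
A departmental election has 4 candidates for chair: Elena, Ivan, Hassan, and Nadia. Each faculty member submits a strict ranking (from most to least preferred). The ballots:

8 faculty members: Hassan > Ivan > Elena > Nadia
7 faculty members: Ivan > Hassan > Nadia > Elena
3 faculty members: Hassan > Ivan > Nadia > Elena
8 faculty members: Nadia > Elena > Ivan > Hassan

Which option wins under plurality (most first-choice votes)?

First-place votes: Elena 0, Ivan 7, Hassan 11, Nadia 8.
Hassan has the most first-place votes.

Hassan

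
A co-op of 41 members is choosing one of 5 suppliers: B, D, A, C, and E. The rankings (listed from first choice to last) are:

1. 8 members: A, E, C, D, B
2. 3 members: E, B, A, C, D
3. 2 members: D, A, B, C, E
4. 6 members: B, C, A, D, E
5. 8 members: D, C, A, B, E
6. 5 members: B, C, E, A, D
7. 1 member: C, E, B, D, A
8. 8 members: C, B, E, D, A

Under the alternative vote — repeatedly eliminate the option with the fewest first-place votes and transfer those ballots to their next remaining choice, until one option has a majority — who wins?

C

Round 1: B 11, D 10, A 8, C 9, E 3. Eliminate E.
Round 2: B 14, D 10, A 8, C 9. Eliminate A.
Round 3: B 14, D 10, C 17. Eliminate D.
Round 4: B 16, C 25. C has a majority.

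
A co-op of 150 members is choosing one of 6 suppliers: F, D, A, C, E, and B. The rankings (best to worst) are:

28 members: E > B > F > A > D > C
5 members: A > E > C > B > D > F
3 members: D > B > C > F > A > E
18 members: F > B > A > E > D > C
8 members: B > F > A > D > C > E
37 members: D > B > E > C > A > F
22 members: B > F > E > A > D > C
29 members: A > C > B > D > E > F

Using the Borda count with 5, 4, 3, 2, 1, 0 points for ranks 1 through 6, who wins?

B

F: 28·3 + 5·0 + 3·2 + 18·5 + 8·4 + 37·0 + 22·4 + 29·0 = 300
D: 28·1 + 5·1 + 3·5 + 18·1 + 8·2 + 37·5 + 22·1 + 29·2 = 347
A: 28·2 + 5·5 + 3·1 + 18·3 + 8·3 + 37·1 + 22·2 + 29·5 = 388
C: 28·0 + 5·3 + 3·3 + 18·0 + 8·1 + 37·2 + 22·0 + 29·4 = 222
E: 28·5 + 5·4 + 3·0 + 18·2 + 8·0 + 37·3 + 22·3 + 29·1 = 402
B: 28·4 + 5·2 + 3·4 + 18·4 + 8·5 + 37·4 + 22·5 + 29·3 = 591
B has the highest Borda score (591).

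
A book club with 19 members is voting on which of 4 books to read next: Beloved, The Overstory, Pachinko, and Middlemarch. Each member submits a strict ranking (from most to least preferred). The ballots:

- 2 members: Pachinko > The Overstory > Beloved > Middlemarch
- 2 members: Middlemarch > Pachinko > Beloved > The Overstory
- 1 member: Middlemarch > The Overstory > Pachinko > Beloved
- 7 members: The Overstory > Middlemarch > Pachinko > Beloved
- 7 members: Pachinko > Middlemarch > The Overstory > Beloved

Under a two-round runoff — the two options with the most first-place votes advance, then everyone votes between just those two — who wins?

Pachinko

Round 1 first-place votes: Beloved 0, The Overstory 7, Pachinko 9, Middlemarch 3.
Pachinko and The Overstory advance.
Runoff: Pachinko is preferred to The Overstory by 11 voters; The Overstory by 8.
Pachinko wins the runoff.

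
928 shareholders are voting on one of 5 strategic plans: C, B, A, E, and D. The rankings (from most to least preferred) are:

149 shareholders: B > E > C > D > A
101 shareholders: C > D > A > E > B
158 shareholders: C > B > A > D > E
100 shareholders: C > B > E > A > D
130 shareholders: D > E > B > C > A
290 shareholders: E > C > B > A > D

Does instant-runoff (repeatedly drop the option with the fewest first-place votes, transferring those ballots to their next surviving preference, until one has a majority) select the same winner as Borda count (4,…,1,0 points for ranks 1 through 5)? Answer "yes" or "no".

Instant-runoff — R1 C 359, B 149, A 0, E 290, D 130 (A out); R2 C 359, B 149, E 290, D 130 (D out); R3 C 359, B 149, E 420 (B out); R4 C 359, E 569 (E winner). Winner: E.
Borda — scores: C 2734, B 2210, A 908, E 2298, D 1130. Winner: C.
The two methods disagree.

no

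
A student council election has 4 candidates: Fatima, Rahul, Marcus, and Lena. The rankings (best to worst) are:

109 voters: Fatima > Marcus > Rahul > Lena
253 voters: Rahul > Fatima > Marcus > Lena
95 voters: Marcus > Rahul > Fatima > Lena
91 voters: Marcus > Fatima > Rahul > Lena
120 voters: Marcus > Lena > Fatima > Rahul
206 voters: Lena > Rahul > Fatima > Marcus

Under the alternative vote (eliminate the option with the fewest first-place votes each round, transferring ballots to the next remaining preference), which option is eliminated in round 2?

Round 1: Fatima 109, Rahul 253, Marcus 306, Lena 206. Eliminate Fatima.
Round 2: Rahul 253, Marcus 415, Lena 206. Eliminate Lena.

Lena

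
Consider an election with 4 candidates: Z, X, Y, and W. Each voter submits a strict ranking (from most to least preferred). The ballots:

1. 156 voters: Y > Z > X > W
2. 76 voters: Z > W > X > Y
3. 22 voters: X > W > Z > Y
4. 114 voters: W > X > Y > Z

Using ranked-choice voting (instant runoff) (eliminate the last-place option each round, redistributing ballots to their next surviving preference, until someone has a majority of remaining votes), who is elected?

W

Round 1: Z 76, X 22, Y 156, W 114. Eliminate X.
Round 2: Z 76, Y 156, W 136. Eliminate Z.
Round 3: Y 156, W 212. W has a majority.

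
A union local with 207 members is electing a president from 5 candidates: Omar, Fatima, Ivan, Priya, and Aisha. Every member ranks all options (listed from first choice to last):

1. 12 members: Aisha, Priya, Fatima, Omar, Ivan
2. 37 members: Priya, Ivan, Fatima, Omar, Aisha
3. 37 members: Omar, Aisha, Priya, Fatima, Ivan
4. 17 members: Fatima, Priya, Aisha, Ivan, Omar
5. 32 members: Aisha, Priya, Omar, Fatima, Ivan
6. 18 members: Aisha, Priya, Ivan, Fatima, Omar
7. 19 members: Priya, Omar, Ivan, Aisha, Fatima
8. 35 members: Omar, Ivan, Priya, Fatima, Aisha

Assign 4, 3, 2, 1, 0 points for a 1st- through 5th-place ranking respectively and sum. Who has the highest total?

Priya

Omar: 12·1 + 37·1 + 37·4 + 17·0 + 32·2 + 18·0 + 19·3 + 35·4 = 458
Fatima: 12·2 + 37·2 + 37·1 + 17·4 + 32·1 + 18·1 + 19·0 + 35·1 = 288
Ivan: 12·0 + 37·3 + 37·0 + 17·1 + 32·0 + 18·2 + 19·2 + 35·3 = 307
Priya: 12·3 + 37·4 + 37·2 + 17·3 + 32·3 + 18·3 + 19·4 + 35·2 = 605
Aisha: 12·4 + 37·0 + 37·3 + 17·2 + 32·4 + 18·4 + 19·1 + 35·0 = 412
Priya has the highest Borda score (605).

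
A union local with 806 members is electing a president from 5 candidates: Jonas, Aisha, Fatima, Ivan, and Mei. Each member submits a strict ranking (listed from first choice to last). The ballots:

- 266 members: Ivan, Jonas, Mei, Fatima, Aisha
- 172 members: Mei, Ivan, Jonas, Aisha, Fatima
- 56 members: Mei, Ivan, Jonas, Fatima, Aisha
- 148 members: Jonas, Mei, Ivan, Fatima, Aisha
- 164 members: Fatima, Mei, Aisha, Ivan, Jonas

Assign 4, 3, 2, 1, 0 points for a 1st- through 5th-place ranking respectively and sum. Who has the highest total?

Mei

Jonas: 266·3 + 172·2 + 56·2 + 148·4 + 164·0 = 1846
Aisha: 266·0 + 172·1 + 56·0 + 148·0 + 164·2 = 500
Fatima: 266·1 + 172·0 + 56·1 + 148·1 + 164·4 = 1126
Ivan: 266·4 + 172·3 + 56·3 + 148·2 + 164·1 = 2208
Mei: 266·2 + 172·4 + 56·4 + 148·3 + 164·3 = 2380
Mei has the highest Borda score (2380).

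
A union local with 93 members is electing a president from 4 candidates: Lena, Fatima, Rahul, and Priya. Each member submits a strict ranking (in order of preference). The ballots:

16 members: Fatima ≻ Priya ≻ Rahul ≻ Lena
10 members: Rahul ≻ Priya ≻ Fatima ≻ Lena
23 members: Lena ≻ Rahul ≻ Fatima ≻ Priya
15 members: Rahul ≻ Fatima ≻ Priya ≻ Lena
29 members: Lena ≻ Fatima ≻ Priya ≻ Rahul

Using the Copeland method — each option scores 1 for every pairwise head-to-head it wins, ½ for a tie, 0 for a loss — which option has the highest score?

Lena

Lena: beats Fatima, Rahul, and Priya → score 3.
Fatima: beats Priya; loses to Lena and Rahul → score 1.
Rahul: beats Fatima and Priya; loses to Lena → score 2.
Priya: loses to Lena, Fatima, and Rahul → score 0.
Lena has the best pairwise record.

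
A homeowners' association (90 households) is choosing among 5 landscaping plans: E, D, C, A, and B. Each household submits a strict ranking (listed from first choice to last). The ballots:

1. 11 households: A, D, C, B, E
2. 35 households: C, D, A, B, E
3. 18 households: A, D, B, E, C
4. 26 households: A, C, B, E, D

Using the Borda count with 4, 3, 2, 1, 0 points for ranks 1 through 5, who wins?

E: 11·0 + 35·0 + 18·1 + 26·1 = 44
D: 11·3 + 35·3 + 18·3 + 26·0 = 192
C: 11·2 + 35·4 + 18·0 + 26·3 = 240
A: 11·4 + 35·2 + 18·4 + 26·4 = 290
B: 11·1 + 35·1 + 18·2 + 26·2 = 134
A has the highest Borda score (290).

A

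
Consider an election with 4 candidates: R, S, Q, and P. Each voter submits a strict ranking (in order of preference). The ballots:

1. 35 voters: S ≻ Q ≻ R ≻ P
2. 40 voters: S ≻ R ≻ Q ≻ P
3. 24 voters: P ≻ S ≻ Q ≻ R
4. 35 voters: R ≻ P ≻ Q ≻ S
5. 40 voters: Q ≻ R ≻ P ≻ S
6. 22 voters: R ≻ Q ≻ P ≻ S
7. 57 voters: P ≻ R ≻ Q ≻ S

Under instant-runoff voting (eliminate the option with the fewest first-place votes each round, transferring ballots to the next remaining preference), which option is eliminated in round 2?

S

Round 1: R 57, S 75, Q 40, P 81. Eliminate Q.
Round 2: R 97, S 75, P 81. Eliminate S.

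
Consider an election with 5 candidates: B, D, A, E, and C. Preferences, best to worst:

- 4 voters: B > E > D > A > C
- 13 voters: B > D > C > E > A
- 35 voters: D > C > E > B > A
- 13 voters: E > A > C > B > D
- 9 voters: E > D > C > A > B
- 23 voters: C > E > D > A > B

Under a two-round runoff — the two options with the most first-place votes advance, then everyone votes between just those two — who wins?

D

Round 1 first-place votes: B 17, D 35, A 0, E 22, C 23.
D and C advance.
Runoff: D is preferred to C by 61 voters; C by 36.
D wins the runoff.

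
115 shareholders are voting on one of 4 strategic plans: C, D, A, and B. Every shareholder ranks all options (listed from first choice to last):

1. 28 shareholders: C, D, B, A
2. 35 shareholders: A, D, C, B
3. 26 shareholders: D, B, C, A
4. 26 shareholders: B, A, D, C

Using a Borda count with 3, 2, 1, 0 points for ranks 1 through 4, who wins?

D

C: 28·3 + 35·1 + 26·1 + 26·0 = 145
D: 28·2 + 35·2 + 26·3 + 26·1 = 230
A: 28·0 + 35·3 + 26·0 + 26·2 = 157
B: 28·1 + 35·0 + 26·2 + 26·3 = 158
D has the highest Borda score (230).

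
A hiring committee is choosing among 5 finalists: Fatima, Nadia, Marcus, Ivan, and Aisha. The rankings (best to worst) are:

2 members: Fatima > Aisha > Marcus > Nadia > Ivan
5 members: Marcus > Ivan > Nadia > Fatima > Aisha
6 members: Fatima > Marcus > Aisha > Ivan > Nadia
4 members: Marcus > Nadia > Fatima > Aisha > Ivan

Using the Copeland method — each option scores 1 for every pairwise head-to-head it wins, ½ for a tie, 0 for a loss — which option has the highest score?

Fatima: beats Ivan and Aisha; loses to Nadia and Marcus → score 2.
Nadia: beats Fatima and Aisha; loses to Marcus and Ivan → score 2.
Marcus: beats Fatima, Nadia, Ivan, and Aisha → score 4.
Ivan: beats Nadia; loses to Fatima, Marcus, and Aisha → score 1.
Aisha: beats Ivan; loses to Fatima, Nadia, and Marcus → score 1.
Marcus has the best pairwise record.

Marcus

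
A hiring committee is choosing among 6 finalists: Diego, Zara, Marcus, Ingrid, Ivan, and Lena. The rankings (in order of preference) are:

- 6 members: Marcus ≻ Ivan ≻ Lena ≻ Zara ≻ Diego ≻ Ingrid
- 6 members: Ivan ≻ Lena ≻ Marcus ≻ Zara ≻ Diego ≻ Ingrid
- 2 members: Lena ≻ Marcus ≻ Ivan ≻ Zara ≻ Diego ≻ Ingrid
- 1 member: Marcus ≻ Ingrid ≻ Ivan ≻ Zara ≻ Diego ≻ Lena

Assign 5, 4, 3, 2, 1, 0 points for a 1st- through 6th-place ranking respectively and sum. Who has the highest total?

Diego: 6·1 + 6·1 + 2·1 + 1·1 = 15
Zara: 6·2 + 6·2 + 2·2 + 1·2 = 30
Marcus: 6·5 + 6·3 + 2·4 + 1·5 = 61
Ingrid: 6·0 + 6·0 + 2·0 + 1·4 = 4
Ivan: 6·4 + 6·5 + 2·3 + 1·3 = 63
Lena: 6·3 + 6·4 + 2·5 + 1·0 = 52
Ivan has the highest Borda score (63).

Ivan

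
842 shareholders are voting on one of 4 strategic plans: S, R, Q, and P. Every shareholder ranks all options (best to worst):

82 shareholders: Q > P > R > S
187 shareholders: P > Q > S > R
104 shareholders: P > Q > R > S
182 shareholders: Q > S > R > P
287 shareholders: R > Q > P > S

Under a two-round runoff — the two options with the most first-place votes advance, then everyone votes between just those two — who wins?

R

Round 1 first-place votes: S 0, R 287, Q 264, P 291.
P and R advance.
Runoff: P is preferred to R by 373 voters; R by 469.
R wins the runoff.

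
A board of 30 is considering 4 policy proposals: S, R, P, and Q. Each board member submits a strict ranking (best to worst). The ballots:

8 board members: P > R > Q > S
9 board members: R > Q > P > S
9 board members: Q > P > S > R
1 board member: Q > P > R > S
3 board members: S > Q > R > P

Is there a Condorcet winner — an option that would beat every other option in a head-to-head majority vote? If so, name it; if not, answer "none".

none

Checking pairwise contests:
R beats S 18–12.
P beats R 18–12.
Q beats P 22–8.
R beats Q 17–13.
Every option loses at least one head-to-head, so there is no Condorcet winner.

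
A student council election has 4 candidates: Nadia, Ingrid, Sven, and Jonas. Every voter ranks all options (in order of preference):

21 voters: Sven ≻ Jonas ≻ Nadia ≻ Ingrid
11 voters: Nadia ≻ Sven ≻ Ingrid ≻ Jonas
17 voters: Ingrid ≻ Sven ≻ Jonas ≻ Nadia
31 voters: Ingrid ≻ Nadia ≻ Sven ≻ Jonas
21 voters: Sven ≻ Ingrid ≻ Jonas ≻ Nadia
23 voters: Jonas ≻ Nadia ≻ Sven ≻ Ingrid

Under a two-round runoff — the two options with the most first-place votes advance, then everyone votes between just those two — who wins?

Sven

Round 1 first-place votes: Nadia 11, Ingrid 48, Sven 42, Jonas 23.
Ingrid and Sven advance.
Runoff: Ingrid is preferred to Sven by 48 voters; Sven by 76.
Sven wins the runoff.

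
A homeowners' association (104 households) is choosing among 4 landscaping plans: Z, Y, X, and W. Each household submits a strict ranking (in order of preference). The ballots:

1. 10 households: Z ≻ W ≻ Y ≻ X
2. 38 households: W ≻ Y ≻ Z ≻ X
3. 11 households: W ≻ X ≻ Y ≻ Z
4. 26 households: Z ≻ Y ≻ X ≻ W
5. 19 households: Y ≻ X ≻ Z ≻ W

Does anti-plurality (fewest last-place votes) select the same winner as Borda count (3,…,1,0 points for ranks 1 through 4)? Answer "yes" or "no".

yes

Anti-plurality — last-place votes: Z 11, Y 0, X 48, W 45. Winner: Y.
Borda — scores: Z 165, Y 206, X 86, W 167. Winner: Y.
The two methods agree.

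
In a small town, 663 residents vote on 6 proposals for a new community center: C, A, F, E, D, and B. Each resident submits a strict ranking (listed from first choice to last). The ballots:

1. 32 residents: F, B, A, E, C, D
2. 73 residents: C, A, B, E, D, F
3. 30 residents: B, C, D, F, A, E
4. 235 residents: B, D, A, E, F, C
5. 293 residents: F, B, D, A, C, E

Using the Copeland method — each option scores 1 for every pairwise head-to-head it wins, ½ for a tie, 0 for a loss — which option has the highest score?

C: beats E; loses to A, F, D, and B → score 1.
A: beats C and E; loses to F, D, and B → score 2.
F: beats C, A, and E; loses to D and B → score 3.
E: loses to C, A, F, D, and B → score 0.
D: beats C, A, F, and E; loses to B → score 4.
B: beats C, A, F, E, and D → score 5.
B has the best pairwise record.

B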